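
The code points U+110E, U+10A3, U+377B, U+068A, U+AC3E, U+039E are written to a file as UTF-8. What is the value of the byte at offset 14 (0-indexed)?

0xCE

U+110E → 3-byte form E1 84 8E at offsets 0–2.
U+10A3 → 3-byte form E1 82 A3 at offsets 3–5.
U+377B → 3-byte form E3 9D BB at offsets 6–8.
U+068A → 2-byte form DA 8A at offsets 9–10.
U+AC3E → 3-byte form EA B0 BE at offsets 11–13.
U+039E → 2-byte form CE 9E at offsets 14–15.
Offset 14 falls in char 6's range; it's byte 1 of CE 9E = 0xCE.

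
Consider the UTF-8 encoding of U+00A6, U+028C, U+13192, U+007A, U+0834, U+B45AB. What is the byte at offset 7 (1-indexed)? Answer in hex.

0x86

1-indexed offset 7 is 0-indexed offset 6.
U+00A6 → 2-byte form C2 A6 at offsets 0–1.
U+028C → 2-byte form CA 8C at offsets 2–3.
U+13192 → 4-byte form F0 93 86 92 at offsets 4–7.
Offset 6 falls in char 3's range; it's byte 3 of F0 93 86 92 = 0x86.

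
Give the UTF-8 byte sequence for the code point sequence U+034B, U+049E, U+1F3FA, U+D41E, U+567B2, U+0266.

U+034B: 2-byte form → CD 8B.
U+049E: 2-byte form → D2 9E.
U+1F3FA: 4-byte form → F0 9F 8F BA.
U+D41E: 3-byte form → ED 90 9E.
U+567B2: 4-byte form → F1 96 9E B2.
U+0266: 2-byte form → C9 A6.
Concatenated (17 bytes): CD 8B D2 9E F0 9F 8F BA ED 90 9E F1 96 9E B2 C9 A6.

CD 8B D2 9E F0 9F 8F BA ED 90 9E F1 96 9E B2 C9 A6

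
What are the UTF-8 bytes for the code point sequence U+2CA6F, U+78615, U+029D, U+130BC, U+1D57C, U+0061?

U+2CA6F: 4-byte form → F0 AC A9 AF.
U+78615: 4-byte form → F1 B8 98 95.
U+029D: 2-byte form → CA 9D.
U+130BC: 4-byte form → F0 93 82 BC.
U+1D57C: 4-byte form → F0 9D 95 BC.
U+0061: 1-byte form → 61.
Concatenated (19 bytes): F0 AC A9 AF F1 B8 98 95 CA 9D F0 93 82 BC F0 9D 95 BC 61.

F0 AC A9 AF F1 B8 98 95 CA 9D F0 93 82 BC F0 9D 95 BC 61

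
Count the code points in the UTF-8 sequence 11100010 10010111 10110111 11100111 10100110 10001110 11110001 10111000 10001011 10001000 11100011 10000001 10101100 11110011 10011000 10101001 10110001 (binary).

5

Byte at offset 0: 0xE2 = 11100010 → 3-byte char (#1). Advance 3.
Byte at offset 3: 0xE7 = 11100111 → 3-byte char (#2). Advance 3.
Byte at offset 6: 0xF1 = 11110001 → 4-byte char (#3). Advance 4.
Byte at offset 10: 0xE3 = 11100011 → 3-byte char (#4). Advance 3.
Byte at offset 13: 0xF3 = 11110011 → 4-byte char (#5). Advance 4.
Reached end at offset 17 after 5 code points.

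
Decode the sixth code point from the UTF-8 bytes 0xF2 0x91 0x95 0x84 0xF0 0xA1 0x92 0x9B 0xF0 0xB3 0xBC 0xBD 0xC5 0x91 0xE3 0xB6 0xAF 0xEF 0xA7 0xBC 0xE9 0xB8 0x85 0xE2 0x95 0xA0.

Offset 0: leading byte 0xF2 = 11110010 → 4-byte char #1 = F2 91 95 84.
Offset 4: leading byte 0xF0 = 11110000 → 4-byte char #2 = F0 A1 92 9B.
Offset 8: leading byte 0xF0 = 11110000 → 4-byte char #3 = F0 B3 BC BD.
Offset 12: leading byte 0xC5 = 11000101 → 2-byte char #4 = C5 91.
Offset 14: leading byte 0xE3 = 11100011 → 3-byte char #5 = E3 B6 AF.
Offset 17: leading byte 0xEF = 11101111 → 3-byte char #6 = EF A7 BC.
Leading byte 0xEF = 11101111 matches 1110xxxx → 3-byte sequence.
Byte 1: 0xEF = 11101111, payload 1111 (4 bits).
Byte 2: 0xA7 = 10100111 (10xxxxxx ✓), payload 100111.
Byte 3: 0xBC = 10111100 (10xxxxxx ✓), payload 111100.
Concatenate: 1111100111111100 = 0xF9FC (16 bits → U+F9FC).

U+F9FC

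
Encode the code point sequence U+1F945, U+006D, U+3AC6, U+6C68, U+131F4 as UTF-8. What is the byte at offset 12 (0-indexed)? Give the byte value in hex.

0x93

U+1F945 → 4-byte form F0 9F A5 85 at offsets 0–3.
U+006D → 1-byte form 6D at offsets 4–4.
U+3AC6 → 3-byte form E3 AB 86 at offsets 5–7.
U+6C68 → 3-byte form E6 B1 A8 at offsets 8–10.
U+131F4 → 4-byte form F0 93 87 B4 at offsets 11–14.
Offset 12 falls in char 5's range; it's byte 2 of F0 93 87 B4 = 0x93.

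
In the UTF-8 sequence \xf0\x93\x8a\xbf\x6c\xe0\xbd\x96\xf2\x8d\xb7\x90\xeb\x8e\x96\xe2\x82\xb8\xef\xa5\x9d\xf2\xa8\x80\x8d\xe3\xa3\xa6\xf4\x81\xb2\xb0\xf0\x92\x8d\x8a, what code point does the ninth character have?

U+38E6

Offset 0: leading byte 0xF0 = 11110000 → 4-byte char #1 = F0 93 8A BF.
Offset 4: leading byte 0x6C = 01101100 → 1-byte char #2 = 6C.
Offset 5: leading byte 0xE0 = 11100000 → 3-byte char #3 = E0 BD 96.
Offset 8: leading byte 0xF2 = 11110010 → 4-byte char #4 = F2 8D B7 90.
Offset 12: leading byte 0xEB = 11101011 → 3-byte char #5 = EB 8E 96.
Offset 15: leading byte 0xE2 = 11100010 → 3-byte char #6 = E2 82 B8.
Offset 18: leading byte 0xEF = 11101111 → 3-byte char #7 = EF A5 9D.
Offset 21: leading byte 0xF2 = 11110010 → 4-byte char #8 = F2 A8 80 8D.
Offset 25: leading byte 0xE3 = 11100011 → 3-byte char #9 = E3 A3 A6.
Leading byte 0xE3 = 11100011 matches 1110xxxx → 3-byte sequence.
Byte 1: 0xE3 = 11100011, payload 0011 (4 bits).
Byte 2: 0xA3 = 10100011 (10xxxxxx ✓), payload 100011.
Byte 3: 0xA6 = 10100110 (10xxxxxx ✓), payload 100110.
Concatenate: 0011100011100110 = 0x38E6 (16 bits → U+38E6).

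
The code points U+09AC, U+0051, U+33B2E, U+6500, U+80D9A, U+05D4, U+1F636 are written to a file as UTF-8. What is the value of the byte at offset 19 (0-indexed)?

U+09AC → 3-byte form E0 A6 AC at offsets 0–2.
U+0051 → 1-byte form 51 at offsets 3–3.
U+33B2E → 4-byte form F0 B3 AC AE at offsets 4–7.
U+6500 → 3-byte form E6 94 80 at offsets 8–10.
U+80D9A → 4-byte form F2 80 B6 9A at offsets 11–14.
U+05D4 → 2-byte form D7 94 at offsets 15–16.
U+1F636 → 4-byte form F0 9F 98 B6 at offsets 17–20.
Offset 19 falls in char 7's range; it's byte 3 of F0 9F 98 B6 = 0x98.

0x98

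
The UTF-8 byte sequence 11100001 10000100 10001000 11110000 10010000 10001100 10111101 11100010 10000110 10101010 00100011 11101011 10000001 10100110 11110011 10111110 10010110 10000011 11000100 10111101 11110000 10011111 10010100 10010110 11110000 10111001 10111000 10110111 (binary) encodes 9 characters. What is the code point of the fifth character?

Offset 0: leading byte 0xE1 = 11100001 → 3-byte char #1 = E1 84 88.
Offset 3: leading byte 0xF0 = 11110000 → 4-byte char #2 = F0 90 8C BD.
Offset 7: leading byte 0xE2 = 11100010 → 3-byte char #3 = E2 86 AA.
Offset 10: leading byte 0x23 = 00100011 → 1-byte char #4 = 23.
Offset 11: leading byte 0xEB = 11101011 → 3-byte char #5 = EB 81 A6.
Leading byte 0xEB = 11101011 matches 1110xxxx → 3-byte sequence.
Byte 1: 0xEB = 11101011, payload 1011 (4 bits).
Byte 2: 0x81 = 10000001 (10xxxxxx ✓), payload 000001.
Byte 3: 0xA6 = 10100110 (10xxxxxx ✓), payload 100110.
Concatenate: 1011000001100110 = 0xB066 (16 bits → U+B066).

U+B066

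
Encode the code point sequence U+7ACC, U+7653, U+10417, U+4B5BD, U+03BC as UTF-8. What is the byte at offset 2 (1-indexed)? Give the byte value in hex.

1-indexed offset 2 is 0-indexed offset 1.
U+7ACC → 3-byte form E7 AB 8C at offsets 0–2.
Offset 1 falls in char 1's range; it's byte 2 of E7 AB 8C = 0xAB.

0xAB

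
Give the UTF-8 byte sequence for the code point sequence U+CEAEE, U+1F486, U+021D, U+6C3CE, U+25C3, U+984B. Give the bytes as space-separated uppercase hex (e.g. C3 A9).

F3 8E AB AE F0 9F 92 86 C8 9D F1 AC 8F 8E E2 97 83 E9 A1 8B

U+CEAEE: 4-byte form → F3 8E AB AE.
U+1F486: 4-byte form → F0 9F 92 86.
U+021D: 2-byte form → C8 9D.
U+6C3CE: 4-byte form → F1 AC 8F 8E.
U+25C3: 3-byte form → E2 97 83.
U+984B: 3-byte form → E9 A1 8B.
Concatenated (20 bytes): F3 8E AB AE F0 9F 92 86 C8 9D F1 AC 8F 8E E2 97 83 E9 A1 8B.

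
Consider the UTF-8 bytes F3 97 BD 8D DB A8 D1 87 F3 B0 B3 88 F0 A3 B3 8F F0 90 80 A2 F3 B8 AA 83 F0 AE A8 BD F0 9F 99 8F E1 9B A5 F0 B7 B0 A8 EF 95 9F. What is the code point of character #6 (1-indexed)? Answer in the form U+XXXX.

U+10022

Offset 0: leading byte 0xF3 = 11110011 → 4-byte char #1 = F3 97 BD 8D.
Offset 4: leading byte 0xDB = 11011011 → 2-byte char #2 = DB A8.
Offset 6: leading byte 0xD1 = 11010001 → 2-byte char #3 = D1 87.
Offset 8: leading byte 0xF3 = 11110011 → 4-byte char #4 = F3 B0 B3 88.
Offset 12: leading byte 0xF0 = 11110000 → 4-byte char #5 = F0 A3 B3 8F.
Offset 16: leading byte 0xF0 = 11110000 → 4-byte char #6 = F0 90 80 A2.
Leading byte 0xF0 = 11110000 matches 11110xxx → 4-byte sequence.
Byte 1: 0xF0 = 11110000, payload 000 (3 bits).
Byte 2: 0x90 = 10010000 (10xxxxxx ✓), payload 010000.
Byte 3: 0x80 = 10000000 (10xxxxxx ✓), payload 000000.
Byte 4: 0xA2 = 10100010 (10xxxxxx ✓), payload 100010.
Concatenate: 000010000000000100010 = 0x10022 (21 bits → U+10022).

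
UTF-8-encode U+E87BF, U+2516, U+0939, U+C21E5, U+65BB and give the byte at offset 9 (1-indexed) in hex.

1-indexed offset 9 is 0-indexed offset 8.
U+E87BF → 4-byte form F3 A8 9E BF at offsets 0–3.
U+2516 → 3-byte form E2 94 96 at offsets 4–6.
U+0939 → 3-byte form E0 A4 B9 at offsets 7–9.
Offset 8 falls in char 3's range; it's byte 2 of E0 A4 B9 = 0xA4.

0xA4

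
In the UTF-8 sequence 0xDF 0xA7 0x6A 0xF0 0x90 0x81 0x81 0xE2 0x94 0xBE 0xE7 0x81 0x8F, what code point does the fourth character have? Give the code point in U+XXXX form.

Offset 0: leading byte 0xDF = 11011111 → 2-byte char #1 = DF A7.
Offset 2: leading byte 0x6A = 01101010 → 1-byte char #2 = 6A.
Offset 3: leading byte 0xF0 = 11110000 → 4-byte char #3 = F0 90 81 81.
Offset 7: leading byte 0xE2 = 11100010 → 3-byte char #4 = E2 94 BE.
Leading byte 0xE2 = 11100010 matches 1110xxxx → 3-byte sequence.
Byte 1: 0xE2 = 11100010, payload 0010 (4 bits).
Byte 2: 0x94 = 10010100 (10xxxxxx ✓), payload 010100.
Byte 3: 0xBE = 10111110 (10xxxxxx ✓), payload 111110.
Concatenate: 0010010100111110 = 0x253E (16 bits → U+253E).

U+253E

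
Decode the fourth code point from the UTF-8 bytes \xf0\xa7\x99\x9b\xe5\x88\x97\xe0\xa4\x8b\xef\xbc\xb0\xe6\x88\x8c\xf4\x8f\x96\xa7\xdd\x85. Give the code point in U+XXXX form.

U+FF30

Offset 0: leading byte 0xF0 = 11110000 → 4-byte char #1 = F0 A7 99 9B.
Offset 4: leading byte 0xE5 = 11100101 → 3-byte char #2 = E5 88 97.
Offset 7: leading byte 0xE0 = 11100000 → 3-byte char #3 = E0 A4 8B.
Offset 10: leading byte 0xEF = 11101111 → 3-byte char #4 = EF BC B0.
Leading byte 0xEF = 11101111 matches 1110xxxx → 3-byte sequence.
Byte 1: 0xEF = 11101111, payload 1111 (4 bits).
Byte 2: 0xBC = 10111100 (10xxxxxx ✓), payload 111100.
Byte 3: 0xB0 = 10110000 (10xxxxxx ✓), payload 110000.
Concatenate: 1111111100110000 = 0xFF30 (16 bits → U+FF30).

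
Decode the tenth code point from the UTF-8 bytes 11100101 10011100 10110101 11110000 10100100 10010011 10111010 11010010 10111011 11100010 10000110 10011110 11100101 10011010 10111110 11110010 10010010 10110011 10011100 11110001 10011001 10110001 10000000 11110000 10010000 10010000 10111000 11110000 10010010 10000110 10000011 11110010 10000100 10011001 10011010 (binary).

Offset 0: leading byte 0xE5 = 11100101 → 3-byte char #1 = E5 9C B5.
Offset 3: leading byte 0xF0 = 11110000 → 4-byte char #2 = F0 A4 93 BA.
Offset 7: leading byte 0xD2 = 11010010 → 2-byte char #3 = D2 BB.
Offset 9: leading byte 0xE2 = 11100010 → 3-byte char #4 = E2 86 9E.
Offset 12: leading byte 0xE5 = 11100101 → 3-byte char #5 = E5 9A BE.
Offset 15: leading byte 0xF2 = 11110010 → 4-byte char #6 = F2 92 B3 9C.
Offset 19: leading byte 0xF1 = 11110001 → 4-byte char #7 = F1 99 B1 80.
Offset 23: leading byte 0xF0 = 11110000 → 4-byte char #8 = F0 90 90 B8.
Offset 27: leading byte 0xF0 = 11110000 → 4-byte char #9 = F0 92 86 83.
Offset 31: leading byte 0xF2 = 11110010 → 4-byte char #10 = F2 84 99 9A.
Leading byte 0xF2 = 11110010 matches 11110xxx → 4-byte sequence.
Byte 1: 0xF2 = 11110010, payload 010 (3 bits).
Byte 2: 0x84 = 10000100 (10xxxxxx ✓), payload 000100.
Byte 3: 0x99 = 10011001 (10xxxxxx ✓), payload 011001.
Byte 4: 0x9A = 10011010 (10xxxxxx ✓), payload 011010.
Concatenate: 010000100011001011010 = 0x8465A (21 bits → U+8465A).

U+8465A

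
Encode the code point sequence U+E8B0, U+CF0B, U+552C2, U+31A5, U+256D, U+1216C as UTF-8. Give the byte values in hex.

EE A2 B0 EC BC 8B F1 95 8B 82 E3 86 A5 E2 95 AD F0 92 85 AC

U+E8B0: 3-byte form → EE A2 B0.
U+CF0B: 3-byte form → EC BC 8B.
U+552C2: 4-byte form → F1 95 8B 82.
U+31A5: 3-byte form → E3 86 A5.
U+256D: 3-byte form → E2 95 AD.
U+1216C: 4-byte form → F0 92 85 AC.
Concatenated (20 bytes): EE A2 B0 EC BC 8B F1 95 8B 82 E3 86 A5 E2 95 AD F0 92 85 AC.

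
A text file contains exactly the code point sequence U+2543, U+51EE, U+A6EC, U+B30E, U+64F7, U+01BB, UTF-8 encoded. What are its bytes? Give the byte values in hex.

U+2543: 3-byte form → E2 95 83.
U+51EE: 3-byte form → E5 87 AE.
U+A6EC: 3-byte form → EA 9B AC.
U+B30E: 3-byte form → EB 8C 8E.
U+64F7: 3-byte form → E6 93 B7.
U+01BB: 2-byte form → C6 BB.
Concatenated (17 bytes): E2 95 83 E5 87 AE EA 9B AC EB 8C 8E E6 93 B7 C6 BB.

E2 95 83 E5 87 AE EA 9B AC EB 8C 8E E6 93 B7 C6 BB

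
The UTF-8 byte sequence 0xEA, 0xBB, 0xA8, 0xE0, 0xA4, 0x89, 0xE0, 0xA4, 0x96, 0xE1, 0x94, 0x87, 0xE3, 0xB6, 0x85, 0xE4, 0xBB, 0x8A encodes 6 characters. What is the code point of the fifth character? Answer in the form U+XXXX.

U+3D85

Offset 0: leading byte 0xEA = 11101010 → 3-byte char #1 = EA BB A8.
Offset 3: leading byte 0xE0 = 11100000 → 3-byte char #2 = E0 A4 89.
Offset 6: leading byte 0xE0 = 11100000 → 3-byte char #3 = E0 A4 96.
Offset 9: leading byte 0xE1 = 11100001 → 3-byte char #4 = E1 94 87.
Offset 12: leading byte 0xE3 = 11100011 → 3-byte char #5 = E3 B6 85.
Leading byte 0xE3 = 11100011 matches 1110xxxx → 3-byte sequence.
Byte 1: 0xE3 = 11100011, payload 0011 (4 bits).
Byte 2: 0xB6 = 10110110 (10xxxxxx ✓), payload 110110.
Byte 3: 0x85 = 10000101 (10xxxxxx ✓), payload 000101.
Concatenate: 0011110110000101 = 0x3D85 (16 bits → U+3D85).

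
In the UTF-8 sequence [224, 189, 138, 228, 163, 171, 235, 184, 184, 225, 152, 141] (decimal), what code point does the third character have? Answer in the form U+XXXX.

U+BE38

Offset 0: leading byte 0xE0 = 11100000 → 3-byte char #1 = E0 BD 8A.
Offset 3: leading byte 0xE4 = 11100100 → 3-byte char #2 = E4 A3 AB.
Offset 6: leading byte 0xEB = 11101011 → 3-byte char #3 = EB B8 B8.
Leading byte 0xEB = 11101011 matches 1110xxxx → 3-byte sequence.
Byte 1: 0xEB = 11101011, payload 1011 (4 bits).
Byte 2: 0xB8 = 10111000 (10xxxxxx ✓), payload 111000.
Byte 3: 0xB8 = 10111000 (10xxxxxx ✓), payload 111000.
Concatenate: 1011111000111000 = 0xBE38 (16 bits → U+BE38).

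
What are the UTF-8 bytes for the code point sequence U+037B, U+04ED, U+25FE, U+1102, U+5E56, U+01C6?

CD BB D3 AD E2 97 BE E1 84 82 E5 B9 96 C7 86

U+037B: 2-byte form → CD BB.
U+04ED: 2-byte form → D3 AD.
U+25FE: 3-byte form → E2 97 BE.
U+1102: 3-byte form → E1 84 82.
U+5E56: 3-byte form → E5 B9 96.
U+01C6: 2-byte form → C7 86.
Concatenated (15 bytes): CD BB D3 AD E2 97 BE E1 84 82 E5 B9 96 C7 86.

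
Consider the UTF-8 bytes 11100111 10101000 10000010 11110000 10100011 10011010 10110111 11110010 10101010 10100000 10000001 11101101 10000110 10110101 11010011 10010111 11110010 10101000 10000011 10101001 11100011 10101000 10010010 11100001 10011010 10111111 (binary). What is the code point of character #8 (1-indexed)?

U+16BF

Offset 0: leading byte 0xE7 = 11100111 → 3-byte char #1 = E7 A8 82.
Offset 3: leading byte 0xF0 = 11110000 → 4-byte char #2 = F0 A3 9A B7.
Offset 7: leading byte 0xF2 = 11110010 → 4-byte char #3 = F2 AA A0 81.
Offset 11: leading byte 0xED = 11101101 → 3-byte char #4 = ED 86 B5.
Offset 14: leading byte 0xD3 = 11010011 → 2-byte char #5 = D3 97.
Offset 16: leading byte 0xF2 = 11110010 → 4-byte char #6 = F2 A8 83 A9.
Offset 20: leading byte 0xE3 = 11100011 → 3-byte char #7 = E3 A8 92.
Offset 23: leading byte 0xE1 = 11100001 → 3-byte char #8 = E1 9A BF.
Leading byte 0xE1 = 11100001 matches 1110xxxx → 3-byte sequence.
Byte 1: 0xE1 = 11100001, payload 0001 (4 bits).
Byte 2: 0x9A = 10011010 (10xxxxxx ✓), payload 011010.
Byte 3: 0xBF = 10111111 (10xxxxxx ✓), payload 111111.
Concatenate: 0001011010111111 = 0x16BF (16 bits → U+16BF).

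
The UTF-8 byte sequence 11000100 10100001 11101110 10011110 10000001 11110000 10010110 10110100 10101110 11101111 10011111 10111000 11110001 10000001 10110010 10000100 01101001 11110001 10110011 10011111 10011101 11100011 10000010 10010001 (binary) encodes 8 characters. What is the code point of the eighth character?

U+3091

Offset 0: leading byte 0xC4 = 11000100 → 2-byte char #1 = C4 A1.
Offset 2: leading byte 0xEE = 11101110 → 3-byte char #2 = EE 9E 81.
Offset 5: leading byte 0xF0 = 11110000 → 4-byte char #3 = F0 96 B4 AE.
Offset 9: leading byte 0xEF = 11101111 → 3-byte char #4 = EF 9F B8.
Offset 12: leading byte 0xF1 = 11110001 → 4-byte char #5 = F1 81 B2 84.
Offset 16: leading byte 0x69 = 01101001 → 1-byte char #6 = 69.
Offset 17: leading byte 0xF1 = 11110001 → 4-byte char #7 = F1 B3 9F 9D.
Offset 21: leading byte 0xE3 = 11100011 → 3-byte char #8 = E3 82 91.
Leading byte 0xE3 = 11100011 matches 1110xxxx → 3-byte sequence.
Byte 1: 0xE3 = 11100011, payload 0011 (4 bits).
Byte 2: 0x82 = 10000010 (10xxxxxx ✓), payload 000010.
Byte 3: 0x91 = 10010001 (10xxxxxx ✓), payload 010001.
Concatenate: 0011000010010001 = 0x3091 (16 bits → U+3091).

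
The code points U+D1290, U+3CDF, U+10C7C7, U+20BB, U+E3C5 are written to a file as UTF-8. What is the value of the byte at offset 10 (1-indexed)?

1-indexed offset 10 is 0-indexed offset 9.
U+D1290 → 4-byte form F3 91 8A 90 at offsets 0–3.
U+3CDF → 3-byte form E3 B3 9F at offsets 4–6.
U+10C7C7 → 4-byte form F4 8C 9F 87 at offsets 7–10.
Offset 9 falls in char 3's range; it's byte 3 of F4 8C 9F 87 = 0x9F.

0x9F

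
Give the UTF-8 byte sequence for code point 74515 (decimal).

U+12313 = 0x12313 = 74515 decimal. In range U+10000–U+10FFFF → 4-byte form: 11110xxx 10xxxxxx 10xxxxxx 10xxxxxx.
Binary (21 bits): 000010010001100010011.
Split 3+6+6+6: 000 | 010010 | 001100 | 010011.
Byte 1: 11110000 = 0xF0.
Byte 2: 10010010 = 0x92.
Byte 3: 10001100 = 0x8C.
Byte 4: 10010011 = 0x93.

F0 92 8C 93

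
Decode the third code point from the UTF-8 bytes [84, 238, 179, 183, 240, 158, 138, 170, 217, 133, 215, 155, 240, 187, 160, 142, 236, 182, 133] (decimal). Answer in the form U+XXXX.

U+1E2AA

Offset 0: leading byte 0x54 = 01010100 → 1-byte char #1 = 54.
Offset 1: leading byte 0xEE = 11101110 → 3-byte char #2 = EE B3 B7.
Offset 4: leading byte 0xF0 = 11110000 → 4-byte char #3 = F0 9E 8A AA.
Leading byte 0xF0 = 11110000 matches 11110xxx → 4-byte sequence.
Byte 1: 0xF0 = 11110000, payload 000 (3 bits).
Byte 2: 0x9E = 10011110 (10xxxxxx ✓), payload 011110.
Byte 3: 0x8A = 10001010 (10xxxxxx ✓), payload 001010.
Byte 4: 0xAA = 10101010 (10xxxxxx ✓), payload 101010.
Concatenate: 000011110001010101010 = 0x1E2AA (21 bits → U+1E2AA).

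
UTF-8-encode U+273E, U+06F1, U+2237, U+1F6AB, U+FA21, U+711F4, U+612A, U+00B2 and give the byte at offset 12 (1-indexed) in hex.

1-indexed offset 12 is 0-indexed offset 11.
U+273E → 3-byte form E2 9C BE at offsets 0–2.
U+06F1 → 2-byte form DB B1 at offsets 3–4.
U+2237 → 3-byte form E2 88 B7 at offsets 5–7.
U+1F6AB → 4-byte form F0 9F 9A AB at offsets 8–11.
Offset 11 falls in char 4's range; it's byte 4 of F0 9F 9A AB = 0xAB.

0xAB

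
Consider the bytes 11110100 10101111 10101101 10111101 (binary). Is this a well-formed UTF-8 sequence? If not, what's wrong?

Leading byte 0xF4 = 11110100 → 4-byte form.
Payload = 0x12FB7D, which exceeds U+10FFFF, the maximum Unicode code point. (Leading bytes F5–FF, or F4 followed by ≥ 0x90, are invalid.)

invalid (encodes a value above U+10FFFF)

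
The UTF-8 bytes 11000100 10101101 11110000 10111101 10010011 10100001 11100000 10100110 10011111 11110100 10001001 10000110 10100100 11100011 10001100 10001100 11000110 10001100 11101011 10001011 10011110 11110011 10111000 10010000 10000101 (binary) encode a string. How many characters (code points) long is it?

8

Byte at offset 0: 0xC4 = 11000100 → 2-byte char (#1). Advance 2.
Byte at offset 2: 0xF0 = 11110000 → 4-byte char (#2). Advance 4.
Byte at offset 6: 0xE0 = 11100000 → 3-byte char (#3). Advance 3.
Byte at offset 9: 0xF4 = 11110100 → 4-byte char (#4). Advance 4.
Byte at offset 13: 0xE3 = 11100011 → 3-byte char (#5). Advance 3.
Byte at offset 16: 0xC6 = 11000110 → 2-byte char (#6). Advance 2.
Byte at offset 18: 0xEB = 11101011 → 3-byte char (#7). Advance 3.
Byte at offset 21: 0xF3 = 11110011 → 4-byte char (#8). Advance 4.
Reached end at offset 25 after 8 code points.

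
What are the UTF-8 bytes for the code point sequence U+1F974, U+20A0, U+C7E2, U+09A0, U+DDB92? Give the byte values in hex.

U+1F974: 4-byte form → F0 9F A5 B4.
U+20A0: 3-byte form → E2 82 A0.
U+C7E2: 3-byte form → EC 9F A2.
U+09A0: 3-byte form → E0 A6 A0.
U+DDB92: 4-byte form → F3 9D AE 92.
Concatenated (17 bytes): F0 9F A5 B4 E2 82 A0 EC 9F A2 E0 A6 A0 F3 9D AE 92.

F0 9F A5 B4 E2 82 A0 EC 9F A2 E0 A6 A0 F3 9D AE 92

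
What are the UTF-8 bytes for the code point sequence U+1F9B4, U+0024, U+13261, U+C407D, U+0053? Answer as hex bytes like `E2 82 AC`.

U+1F9B4: 4-byte form → F0 9F A6 B4.
U+0024: 1-byte form → 24.
U+13261: 4-byte form → F0 93 89 A1.
U+C407D: 4-byte form → F3 84 81 BD.
U+0053: 1-byte form → 53.
Concatenated (14 bytes): F0 9F A6 B4 24 F0 93 89 A1 F3 84 81 BD 53.

F0 9F A6 B4 24 F0 93 89 A1 F3 84 81 BD 53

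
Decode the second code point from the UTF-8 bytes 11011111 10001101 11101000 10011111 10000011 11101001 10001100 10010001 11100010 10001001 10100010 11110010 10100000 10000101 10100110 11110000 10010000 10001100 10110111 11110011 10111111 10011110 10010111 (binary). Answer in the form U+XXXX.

U+87C3

Offset 0: leading byte 0xDF = 11011111 → 2-byte char #1 = DF 8D.
Offset 2: leading byte 0xE8 = 11101000 → 3-byte char #2 = E8 9F 83.
Leading byte 0xE8 = 11101000 matches 1110xxxx → 3-byte sequence.
Byte 1: 0xE8 = 11101000, payload 1000 (4 bits).
Byte 2: 0x9F = 10011111 (10xxxxxx ✓), payload 011111.
Byte 3: 0x83 = 10000011 (10xxxxxx ✓), payload 000011.
Concatenate: 1000011111000011 = 0x87C3 (16 bits → U+87C3).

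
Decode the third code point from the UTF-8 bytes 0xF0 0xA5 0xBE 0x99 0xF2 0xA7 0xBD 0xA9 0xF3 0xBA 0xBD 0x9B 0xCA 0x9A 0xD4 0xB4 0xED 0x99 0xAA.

U+FAF5B

Offset 0: leading byte 0xF0 = 11110000 → 4-byte char #1 = F0 A5 BE 99.
Offset 4: leading byte 0xF2 = 11110010 → 4-byte char #2 = F2 A7 BD A9.
Offset 8: leading byte 0xF3 = 11110011 → 4-byte char #3 = F3 BA BD 9B.
Leading byte 0xF3 = 11110011 matches 11110xxx → 4-byte sequence.
Byte 1: 0xF3 = 11110011, payload 011 (3 bits).
Byte 2: 0xBA = 10111010 (10xxxxxx ✓), payload 111010.
Byte 3: 0xBD = 10111101 (10xxxxxx ✓), payload 111101.
Byte 4: 0x9B = 10011011 (10xxxxxx ✓), payload 011011.
Concatenate: 011111010111101011011 = 0xFAF5B (21 bits → U+FAF5B).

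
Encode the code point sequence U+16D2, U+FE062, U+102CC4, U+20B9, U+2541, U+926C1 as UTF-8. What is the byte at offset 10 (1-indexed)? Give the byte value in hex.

0xB3

1-indexed offset 10 is 0-indexed offset 9.
U+16D2 → 3-byte form E1 9B 92 at offsets 0–2.
U+FE062 → 4-byte form F3 BE 81 A2 at offsets 3–6.
U+102CC4 → 4-byte form F4 82 B3 84 at offsets 7–10.
Offset 9 falls in char 3's range; it's byte 3 of F4 82 B3 84 = 0xB3.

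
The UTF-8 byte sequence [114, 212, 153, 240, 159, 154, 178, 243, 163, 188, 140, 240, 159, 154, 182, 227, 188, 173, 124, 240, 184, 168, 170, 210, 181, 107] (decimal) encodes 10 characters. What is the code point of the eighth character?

Offset 0: leading byte 0x72 = 01110010 → 1-byte char #1 = 72.
Offset 1: leading byte 0xD4 = 11010100 → 2-byte char #2 = D4 99.
Offset 3: leading byte 0xF0 = 11110000 → 4-byte char #3 = F0 9F 9A B2.
Offset 7: leading byte 0xF3 = 11110011 → 4-byte char #4 = F3 A3 BC 8C.
Offset 11: leading byte 0xF0 = 11110000 → 4-byte char #5 = F0 9F 9A B6.
Offset 15: leading byte 0xE3 = 11100011 → 3-byte char #6 = E3 BC AD.
Offset 18: leading byte 0x7C = 01111100 → 1-byte char #7 = 7C.
Offset 19: leading byte 0xF0 = 11110000 → 4-byte char #8 = F0 B8 A8 AA.
Leading byte 0xF0 = 11110000 matches 11110xxx → 4-byte sequence.
Byte 1: 0xF0 = 11110000, payload 000 (3 bits).
Byte 2: 0xB8 = 10111000 (10xxxxxx ✓), payload 111000.
Byte 3: 0xA8 = 10101000 (10xxxxxx ✓), payload 101000.
Byte 4: 0xAA = 10101010 (10xxxxxx ✓), payload 101010.
Concatenate: 000111000101000101010 = 0x38A2A (21 bits → U+38A2A).

U+38A2A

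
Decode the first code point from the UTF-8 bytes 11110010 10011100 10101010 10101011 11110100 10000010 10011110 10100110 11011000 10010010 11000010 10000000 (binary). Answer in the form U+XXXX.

U+9CAAB

Offset 0: leading byte 0xF2 = 11110010 → 4-byte char #1 = F2 9C AA AB.
Leading byte 0xF2 = 11110010 matches 11110xxx → 4-byte sequence.
Byte 1: 0xF2 = 11110010, payload 010 (3 bits).
Byte 2: 0x9C = 10011100 (10xxxxxx ✓), payload 011100.
Byte 3: 0xAA = 10101010 (10xxxxxx ✓), payload 101010.
Byte 4: 0xAB = 10101011 (10xxxxxx ✓), payload 101011.
Concatenate: 010011100101010101011 = 0x9CAAB (21 bits → U+9CAAB).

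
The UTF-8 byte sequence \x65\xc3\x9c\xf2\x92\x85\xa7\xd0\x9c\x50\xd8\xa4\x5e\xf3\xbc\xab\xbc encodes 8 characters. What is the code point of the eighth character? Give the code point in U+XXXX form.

Offset 0: leading byte 0x65 = 01100101 → 1-byte char #1 = 65.
Offset 1: leading byte 0xC3 = 11000011 → 2-byte char #2 = C3 9C.
Offset 3: leading byte 0xF2 = 11110010 → 4-byte char #3 = F2 92 85 A7.
Offset 7: leading byte 0xD0 = 11010000 → 2-byte char #4 = D0 9C.
Offset 9: leading byte 0x50 = 01010000 → 1-byte char #5 = 50.
Offset 10: leading byte 0xD8 = 11011000 → 2-byte char #6 = D8 A4.
Offset 12: leading byte 0x5E = 01011110 → 1-byte char #7 = 5E.
Offset 13: leading byte 0xF3 = 11110011 → 4-byte char #8 = F3 BC AB BC.
Leading byte 0xF3 = 11110011 matches 11110xxx → 4-byte sequence.
Byte 1: 0xF3 = 11110011, payload 011 (3 bits).
Byte 2: 0xBC = 10111100 (10xxxxxx ✓), payload 111100.
Byte 3: 0xAB = 10101011 (10xxxxxx ✓), payload 101011.
Byte 4: 0xBC = 10111100 (10xxxxxx ✓), payload 111100.
Concatenate: 011111100101011111100 = 0xFCAFC (21 bits → U+FCAFC).

U+FCAFC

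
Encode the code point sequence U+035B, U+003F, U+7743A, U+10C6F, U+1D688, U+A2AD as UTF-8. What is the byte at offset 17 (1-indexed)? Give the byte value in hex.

1-indexed offset 17 is 0-indexed offset 16.
U+035B → 2-byte form CD 9B at offsets 0–1.
U+003F → 1-byte form 3F at offsets 2–2.
U+7743A → 4-byte form F1 B7 90 BA at offsets 3–6.
U+10C6F → 4-byte form F0 90 B1 AF at offsets 7–10.
U+1D688 → 4-byte form F0 9D 9A 88 at offsets 11–14.
U+A2AD → 3-byte form EA 8A AD at offsets 15–17.
Offset 16 falls in char 6's range; it's byte 2 of EA 8A AD = 0x8A.

0x8A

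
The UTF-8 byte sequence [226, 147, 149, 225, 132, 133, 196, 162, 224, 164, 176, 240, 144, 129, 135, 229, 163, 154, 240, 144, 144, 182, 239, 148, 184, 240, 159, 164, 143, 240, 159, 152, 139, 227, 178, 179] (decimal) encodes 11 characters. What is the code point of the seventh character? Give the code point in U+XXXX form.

U+10436

Offset 0: leading byte 0xE2 = 11100010 → 3-byte char #1 = E2 93 95.
Offset 3: leading byte 0xE1 = 11100001 → 3-byte char #2 = E1 84 85.
Offset 6: leading byte 0xC4 = 11000100 → 2-byte char #3 = C4 A2.
Offset 8: leading byte 0xE0 = 11100000 → 3-byte char #4 = E0 A4 B0.
Offset 11: leading byte 0xF0 = 11110000 → 4-byte char #5 = F0 90 81 87.
Offset 15: leading byte 0xE5 = 11100101 → 3-byte char #6 = E5 A3 9A.
Offset 18: leading byte 0xF0 = 11110000 → 4-byte char #7 = F0 90 90 B6.
Leading byte 0xF0 = 11110000 matches 11110xxx → 4-byte sequence.
Byte 1: 0xF0 = 11110000, payload 000 (3 bits).
Byte 2: 0x90 = 10010000 (10xxxxxx ✓), payload 010000.
Byte 3: 0x90 = 10010000 (10xxxxxx ✓), payload 010000.
Byte 4: 0xB6 = 10110110 (10xxxxxx ✓), payload 110110.
Concatenate: 000010000010000110110 = 0x10436 (21 bits → U+10436).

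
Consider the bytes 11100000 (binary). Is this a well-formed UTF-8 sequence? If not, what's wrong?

Leading byte 0xE0 = 11100000 → 3-byte form, but only 1 byte is present.

invalid (sequence truncated)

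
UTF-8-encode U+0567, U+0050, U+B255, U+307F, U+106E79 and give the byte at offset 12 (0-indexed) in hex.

U+0567 → 2-byte form D5 A7 at offsets 0–1.
U+0050 → 1-byte form 50 at offsets 2–2.
U+B255 → 3-byte form EB 89 95 at offsets 3–5.
U+307F → 3-byte form E3 81 BF at offsets 6–8.
U+106E79 → 4-byte form F4 86 B9 B9 at offsets 9–12.
Offset 12 falls in char 5's range; it's byte 4 of F4 86 B9 B9 = 0xB9.

0xB9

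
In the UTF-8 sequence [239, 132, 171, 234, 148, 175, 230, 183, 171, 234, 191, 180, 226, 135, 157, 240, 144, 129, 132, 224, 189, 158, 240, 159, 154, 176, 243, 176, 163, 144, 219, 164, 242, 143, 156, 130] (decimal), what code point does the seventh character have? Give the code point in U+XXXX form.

U+0F5E

Offset 0: leading byte 0xEF = 11101111 → 3-byte char #1 = EF 84 AB.
Offset 3: leading byte 0xEA = 11101010 → 3-byte char #2 = EA 94 AF.
Offset 6: leading byte 0xE6 = 11100110 → 3-byte char #3 = E6 B7 AB.
Offset 9: leading byte 0xEA = 11101010 → 3-byte char #4 = EA BF B4.
Offset 12: leading byte 0xE2 = 11100010 → 3-byte char #5 = E2 87 9D.
Offset 15: leading byte 0xF0 = 11110000 → 4-byte char #6 = F0 90 81 84.
Offset 19: leading byte 0xE0 = 11100000 → 3-byte char #7 = E0 BD 9E.
Leading byte 0xE0 = 11100000 matches 1110xxxx → 3-byte sequence.
Byte 1: 0xE0 = 11100000, payload 0000 (4 bits).
Byte 2: 0xBD = 10111101 (10xxxxxx ✓), payload 111101.
Byte 3: 0x9E = 10011110 (10xxxxxx ✓), payload 011110.
Concatenate: 0000111101011110 = 0xF5E (16 bits → U+0F5E).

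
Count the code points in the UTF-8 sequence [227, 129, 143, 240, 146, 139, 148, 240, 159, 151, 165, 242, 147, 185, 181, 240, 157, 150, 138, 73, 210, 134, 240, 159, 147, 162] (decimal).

Byte at offset 0: 0xE3 = 11100011 → 3-byte char (#1). Advance 3.
Byte at offset 3: 0xF0 = 11110000 → 4-byte char (#2). Advance 4.
Byte at offset 7: 0xF0 = 11110000 → 4-byte char (#3). Advance 4.
Byte at offset 11: 0xF2 = 11110010 → 4-byte char (#4). Advance 4.
Byte at offset 15: 0xF0 = 11110000 → 4-byte char (#5). Advance 4.
Byte at offset 19: 0x49 = 01001001 → 1-byte char (#6). Advance 1.
Byte at offset 20: 0xD2 = 11010010 → 2-byte char (#7). Advance 2.
Byte at offset 22: 0xF0 = 11110000 → 4-byte char (#8). Advance 4.
Reached end at offset 26 after 8 code points.

8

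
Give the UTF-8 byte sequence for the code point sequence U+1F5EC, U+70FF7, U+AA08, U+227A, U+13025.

U+1F5EC: 4-byte form → F0 9F 97 AC.
U+70FF7: 4-byte form → F1 B0 BF B7.
U+AA08: 3-byte form → EA A8 88.
U+227A: 3-byte form → E2 89 BA.
U+13025: 4-byte form → F0 93 80 A5.
Concatenated (18 bytes): F0 9F 97 AC F1 B0 BF B7 EA A8 88 E2 89 BA F0 93 80 A5.

F0 9F 97 AC F1 B0 BF B7 EA A8 88 E2 89 BA F0 93 80 A5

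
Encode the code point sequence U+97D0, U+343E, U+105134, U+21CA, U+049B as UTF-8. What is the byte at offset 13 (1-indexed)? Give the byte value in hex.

1-indexed offset 13 is 0-indexed offset 12.
U+97D0 → 3-byte form E9 9F 90 at offsets 0–2.
U+343E → 3-byte form E3 90 BE at offsets 3–5.
U+105134 → 4-byte form F4 85 84 B4 at offsets 6–9.
U+21CA → 3-byte form E2 87 8A at offsets 10–12.
Offset 12 falls in char 4's range; it's byte 3 of E2 87 8A = 0x8A.

0x8A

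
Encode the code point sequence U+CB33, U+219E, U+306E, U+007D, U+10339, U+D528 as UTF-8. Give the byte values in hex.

EC AC B3 E2 86 9E E3 81 AE 7D F0 90 8C B9 ED 94 A8

U+CB33: 3-byte form → EC AC B3.
U+219E: 3-byte form → E2 86 9E.
U+306E: 3-byte form → E3 81 AE.
U+007D: 1-byte form → 7D.
U+10339: 4-byte form → F0 90 8C B9.
U+D528: 3-byte form → ED 94 A8.
Concatenated (17 bytes): EC AC B3 E2 86 9E E3 81 AE 7D F0 90 8C B9 ED 94 A8.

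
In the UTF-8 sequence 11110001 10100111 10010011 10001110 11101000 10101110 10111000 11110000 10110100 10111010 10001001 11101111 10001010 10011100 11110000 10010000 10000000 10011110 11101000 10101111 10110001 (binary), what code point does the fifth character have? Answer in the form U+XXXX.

U+1001E

Offset 0: leading byte 0xF1 = 11110001 → 4-byte char #1 = F1 A7 93 8E.
Offset 4: leading byte 0xE8 = 11101000 → 3-byte char #2 = E8 AE B8.
Offset 7: leading byte 0xF0 = 11110000 → 4-byte char #3 = F0 B4 BA 89.
Offset 11: leading byte 0xEF = 11101111 → 3-byte char #4 = EF 8A 9C.
Offset 14: leading byte 0xF0 = 11110000 → 4-byte char #5 = F0 90 80 9E.
Leading byte 0xF0 = 11110000 matches 11110xxx → 4-byte sequence.
Byte 1: 0xF0 = 11110000, payload 000 (3 bits).
Byte 2: 0x90 = 10010000 (10xxxxxx ✓), payload 010000.
Byte 3: 0x80 = 10000000 (10xxxxxx ✓), payload 000000.
Byte 4: 0x9E = 10011110 (10xxxxxx ✓), payload 011110.
Concatenate: 000010000000000011110 = 0x1001E (21 bits → U+1001E).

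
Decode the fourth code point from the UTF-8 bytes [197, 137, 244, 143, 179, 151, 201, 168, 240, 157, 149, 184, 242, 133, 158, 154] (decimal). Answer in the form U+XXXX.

Offset 0: leading byte 0xC5 = 11000101 → 2-byte char #1 = C5 89.
Offset 2: leading byte 0xF4 = 11110100 → 4-byte char #2 = F4 8F B3 97.
Offset 6: leading byte 0xC9 = 11001001 → 2-byte char #3 = C9 A8.
Offset 8: leading byte 0xF0 = 11110000 → 4-byte char #4 = F0 9D 95 B8.
Leading byte 0xF0 = 11110000 matches 11110xxx → 4-byte sequence.
Byte 1: 0xF0 = 11110000, payload 000 (3 bits).
Byte 2: 0x9D = 10011101 (10xxxxxx ✓), payload 011101.
Byte 3: 0x95 = 10010101 (10xxxxxx ✓), payload 010101.
Byte 4: 0xB8 = 10111000 (10xxxxxx ✓), payload 111000.
Concatenate: 000011101010101111000 = 0x1D578 (21 bits → U+1D578).

U+1D578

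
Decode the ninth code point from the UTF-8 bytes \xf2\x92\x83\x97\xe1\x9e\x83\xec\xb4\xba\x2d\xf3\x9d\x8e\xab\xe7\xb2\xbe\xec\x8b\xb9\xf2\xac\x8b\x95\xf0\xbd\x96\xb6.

U+3D5B6

Offset 0: leading byte 0xF2 = 11110010 → 4-byte char #1 = F2 92 83 97.
Offset 4: leading byte 0xE1 = 11100001 → 3-byte char #2 = E1 9E 83.
Offset 7: leading byte 0xEC = 11101100 → 3-byte char #3 = EC B4 BA.
Offset 10: leading byte 0x2D = 00101101 → 1-byte char #4 = 2D.
Offset 11: leading byte 0xF3 = 11110011 → 4-byte char #5 = F3 9D 8E AB.
Offset 15: leading byte 0xE7 = 11100111 → 3-byte char #6 = E7 B2 BE.
Offset 18: leading byte 0xEC = 11101100 → 3-byte char #7 = EC 8B B9.
Offset 21: leading byte 0xF2 = 11110010 → 4-byte char #8 = F2 AC 8B 95.
Offset 25: leading byte 0xF0 = 11110000 → 4-byte char #9 = F0 BD 96 B6.
Leading byte 0xF0 = 11110000 matches 11110xxx → 4-byte sequence.
Byte 1: 0xF0 = 11110000, payload 000 (3 bits).
Byte 2: 0xBD = 10111101 (10xxxxxx ✓), payload 111101.
Byte 3: 0x96 = 10010110 (10xxxxxx ✓), payload 010110.
Byte 4: 0xB6 = 10110110 (10xxxxxx ✓), payload 110110.
Concatenate: 000111101010110110110 = 0x3D5B6 (21 bits → U+3D5B6).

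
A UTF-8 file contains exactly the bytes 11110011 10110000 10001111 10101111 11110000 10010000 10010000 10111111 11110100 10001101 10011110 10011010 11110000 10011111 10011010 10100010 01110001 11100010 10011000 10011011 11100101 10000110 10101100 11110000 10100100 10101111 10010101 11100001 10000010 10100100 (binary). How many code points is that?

Byte at offset 0: 0xF3 = 11110011 → 4-byte char (#1). Advance 4.
Byte at offset 4: 0xF0 = 11110000 → 4-byte char (#2). Advance 4.
Byte at offset 8: 0xF4 = 11110100 → 4-byte char (#3). Advance 4.
Byte at offset 12: 0xF0 = 11110000 → 4-byte char (#4). Advance 4.
Byte at offset 16: 0x71 = 01110001 → 1-byte char (#5). Advance 1.
Byte at offset 17: 0xE2 = 11100010 → 3-byte char (#6). Advance 3.
Byte at offset 20: 0xE5 = 11100101 → 3-byte char (#7). Advance 3.
Byte at offset 23: 0xF0 = 11110000 → 4-byte char (#8). Advance 4.
Byte at offset 27: 0xE1 = 11100001 → 3-byte char (#9). Advance 3.
Reached end at offset 30 after 9 code points.

9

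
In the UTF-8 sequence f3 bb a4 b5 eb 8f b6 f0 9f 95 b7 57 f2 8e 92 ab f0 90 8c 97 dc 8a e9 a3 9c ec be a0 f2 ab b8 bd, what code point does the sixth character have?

U+10317

Offset 0: leading byte 0xF3 = 11110011 → 4-byte char #1 = F3 BB A4 B5.
Offset 4: leading byte 0xEB = 11101011 → 3-byte char #2 = EB 8F B6.
Offset 7: leading byte 0xF0 = 11110000 → 4-byte char #3 = F0 9F 95 B7.
Offset 11: leading byte 0x57 = 01010111 → 1-byte char #4 = 57.
Offset 12: leading byte 0xF2 = 11110010 → 4-byte char #5 = F2 8E 92 AB.
Offset 16: leading byte 0xF0 = 11110000 → 4-byte char #6 = F0 90 8C 97.
Leading byte 0xF0 = 11110000 matches 11110xxx → 4-byte sequence.
Byte 1: 0xF0 = 11110000, payload 000 (3 bits).
Byte 2: 0x90 = 10010000 (10xxxxxx ✓), payload 010000.
Byte 3: 0x8C = 10001100 (10xxxxxx ✓), payload 001100.
Byte 4: 0x97 = 10010111 (10xxxxxx ✓), payload 010111.
Concatenate: 000010000001100010111 = 0x10317 (21 bits → U+10317).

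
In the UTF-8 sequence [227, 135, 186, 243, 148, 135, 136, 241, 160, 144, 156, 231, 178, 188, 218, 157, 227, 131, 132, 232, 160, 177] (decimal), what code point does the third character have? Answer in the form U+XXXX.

Offset 0: leading byte 0xE3 = 11100011 → 3-byte char #1 = E3 87 BA.
Offset 3: leading byte 0xF3 = 11110011 → 4-byte char #2 = F3 94 87 88.
Offset 7: leading byte 0xF1 = 11110001 → 4-byte char #3 = F1 A0 90 9C.
Leading byte 0xF1 = 11110001 matches 11110xxx → 4-byte sequence.
Byte 1: 0xF1 = 11110001, payload 001 (3 bits).
Byte 2: 0xA0 = 10100000 (10xxxxxx ✓), payload 100000.
Byte 3: 0x90 = 10010000 (10xxxxxx ✓), payload 010000.
Byte 4: 0x9C = 10011100 (10xxxxxx ✓), payload 011100.
Concatenate: 001100000010000011100 = 0x6041C (21 bits → U+6041C).

U+6041C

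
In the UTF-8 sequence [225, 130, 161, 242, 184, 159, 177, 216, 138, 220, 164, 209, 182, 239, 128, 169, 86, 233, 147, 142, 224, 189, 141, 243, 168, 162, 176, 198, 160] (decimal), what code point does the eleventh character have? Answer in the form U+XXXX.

Offset 0: leading byte 0xE1 = 11100001 → 3-byte char #1 = E1 82 A1.
Offset 3: leading byte 0xF2 = 11110010 → 4-byte char #2 = F2 B8 9F B1.
Offset 7: leading byte 0xD8 = 11011000 → 2-byte char #3 = D8 8A.
Offset 9: leading byte 0xDC = 11011100 → 2-byte char #4 = DC A4.
Offset 11: leading byte 0xD1 = 11010001 → 2-byte char #5 = D1 B6.
Offset 13: leading byte 0xEF = 11101111 → 3-byte char #6 = EF 80 A9.
Offset 16: leading byte 0x56 = 01010110 → 1-byte char #7 = 56.
Offset 17: leading byte 0xE9 = 11101001 → 3-byte char #8 = E9 93 8E.
Offset 20: leading byte 0xE0 = 11100000 → 3-byte char #9 = E0 BD 8D.
Offset 23: leading byte 0xF3 = 11110011 → 4-byte char #10 = F3 A8 A2 B0.
Offset 27: leading byte 0xC6 = 11000110 → 2-byte char #11 = C6 A0.
Leading byte 0xC6 = 11000110 matches 110xxxxx → 2-byte sequence.
Byte 1: 0xC6 = 11000110, payload 00110 (5 bits).
Byte 2: 0xA0 = 10100000 (10xxxxxx ✓), payload 100000.
Concatenate: 00110100000 = 0x1A0 (11 bits → U+01A0).

U+01A0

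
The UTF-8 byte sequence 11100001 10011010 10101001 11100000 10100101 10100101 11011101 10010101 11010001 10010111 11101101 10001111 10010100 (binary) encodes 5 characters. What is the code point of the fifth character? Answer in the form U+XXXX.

U+D3D4

Offset 0: leading byte 0xE1 = 11100001 → 3-byte char #1 = E1 9A A9.
Offset 3: leading byte 0xE0 = 11100000 → 3-byte char #2 = E0 A5 A5.
Offset 6: leading byte 0xDD = 11011101 → 2-byte char #3 = DD 95.
Offset 8: leading byte 0xD1 = 11010001 → 2-byte char #4 = D1 97.
Offset 10: leading byte 0xED = 11101101 → 3-byte char #5 = ED 8F 94.
Leading byte 0xED = 11101101 matches 1110xxxx → 3-byte sequence.
Byte 1: 0xED = 11101101, payload 1101 (4 bits).
Byte 2: 0x8F = 10001111 (10xxxxxx ✓), payload 001111.
Byte 3: 0x94 = 10010100 (10xxxxxx ✓), payload 010100.
Concatenate: 1101001111010100 = 0xD3D4 (16 bits → U+D3D4).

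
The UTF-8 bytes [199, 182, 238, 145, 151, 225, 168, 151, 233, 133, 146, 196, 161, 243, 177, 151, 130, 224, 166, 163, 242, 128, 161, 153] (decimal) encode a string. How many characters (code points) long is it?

8

Byte at offset 0: 0xC7 = 11000111 → 2-byte char (#1). Advance 2.
Byte at offset 2: 0xEE = 11101110 → 3-byte char (#2). Advance 3.
Byte at offset 5: 0xE1 = 11100001 → 3-byte char (#3). Advance 3.
Byte at offset 8: 0xE9 = 11101001 → 3-byte char (#4). Advance 3.
Byte at offset 11: 0xC4 = 11000100 → 2-byte char (#5). Advance 2.
Byte at offset 13: 0xF3 = 11110011 → 4-byte char (#6). Advance 4.
Byte at offset 17: 0xE0 = 11100000 → 3-byte char (#7). Advance 3.
Byte at offset 20: 0xF2 = 11110010 → 4-byte char (#8). Advance 4.
Reached end at offset 24 after 8 code points.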